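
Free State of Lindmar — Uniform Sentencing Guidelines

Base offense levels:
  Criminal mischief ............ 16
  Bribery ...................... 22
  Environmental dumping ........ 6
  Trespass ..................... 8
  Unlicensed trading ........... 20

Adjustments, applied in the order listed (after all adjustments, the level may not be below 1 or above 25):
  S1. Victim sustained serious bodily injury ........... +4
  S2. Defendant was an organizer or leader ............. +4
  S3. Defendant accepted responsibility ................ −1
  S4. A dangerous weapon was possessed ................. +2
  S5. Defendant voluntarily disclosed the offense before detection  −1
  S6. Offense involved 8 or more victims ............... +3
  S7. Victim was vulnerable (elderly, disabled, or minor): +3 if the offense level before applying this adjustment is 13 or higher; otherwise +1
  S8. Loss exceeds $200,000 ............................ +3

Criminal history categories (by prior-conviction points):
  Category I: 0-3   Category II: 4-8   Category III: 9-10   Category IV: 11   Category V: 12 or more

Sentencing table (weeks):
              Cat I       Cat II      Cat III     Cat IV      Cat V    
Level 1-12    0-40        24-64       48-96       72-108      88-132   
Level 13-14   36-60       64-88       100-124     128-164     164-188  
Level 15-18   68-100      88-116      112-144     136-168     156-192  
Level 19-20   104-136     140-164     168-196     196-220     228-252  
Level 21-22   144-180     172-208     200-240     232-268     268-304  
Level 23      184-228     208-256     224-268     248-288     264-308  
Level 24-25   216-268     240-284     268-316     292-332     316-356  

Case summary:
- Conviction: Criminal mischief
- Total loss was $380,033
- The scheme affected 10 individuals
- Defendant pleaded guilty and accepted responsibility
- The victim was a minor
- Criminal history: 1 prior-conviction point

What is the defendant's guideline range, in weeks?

Base offense level for criminal mischief: 16.
S2 does not apply.
S3 applies: 16 − 1 = 15.
S5 does not apply.
S6 applies: 15 + 3 = 18.
S7 applies (level before this adjustment is 18 ≥ 13, so +3): 18 + 3 = 21.
S8 applies: 21 + 3 = 24.
Final offense level: 24.
Criminal history: 1 prior point → Category I (0-3).
Level 24 falls in the 24-25 band.
Grid: Level 24-25 × Category I = 216-268 weeks.

216-268 weeks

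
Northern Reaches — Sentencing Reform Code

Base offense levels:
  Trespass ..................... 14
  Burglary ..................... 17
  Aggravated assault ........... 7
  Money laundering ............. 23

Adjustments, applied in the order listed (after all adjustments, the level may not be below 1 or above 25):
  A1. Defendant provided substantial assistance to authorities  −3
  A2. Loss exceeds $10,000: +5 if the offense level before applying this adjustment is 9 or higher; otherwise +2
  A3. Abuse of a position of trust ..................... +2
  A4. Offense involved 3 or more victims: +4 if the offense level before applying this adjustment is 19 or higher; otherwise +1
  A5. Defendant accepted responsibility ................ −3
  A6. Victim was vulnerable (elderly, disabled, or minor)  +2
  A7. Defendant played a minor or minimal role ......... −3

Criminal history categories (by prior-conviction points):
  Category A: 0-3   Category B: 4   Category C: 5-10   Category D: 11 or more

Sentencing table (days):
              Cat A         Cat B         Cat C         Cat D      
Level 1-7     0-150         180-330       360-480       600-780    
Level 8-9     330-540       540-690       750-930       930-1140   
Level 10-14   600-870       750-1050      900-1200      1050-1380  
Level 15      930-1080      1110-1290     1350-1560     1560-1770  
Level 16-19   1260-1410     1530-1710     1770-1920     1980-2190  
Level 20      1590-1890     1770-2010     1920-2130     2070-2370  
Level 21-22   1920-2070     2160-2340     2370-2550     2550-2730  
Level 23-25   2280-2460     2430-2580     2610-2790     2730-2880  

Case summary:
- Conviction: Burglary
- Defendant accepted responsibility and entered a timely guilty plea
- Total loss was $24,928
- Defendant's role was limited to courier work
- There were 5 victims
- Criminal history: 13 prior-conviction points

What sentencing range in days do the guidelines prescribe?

Base offense level for burglary: 17.
A1 does not apply.
A2 applies (level before this adjustment is 17 ≥ 9, so +5): 17 + 5 = 22.
A3 does not apply.
A4 applies (level before this adjustment is 22 ≥ 19, so +4): 22 + 4 = 26.
A5 applies: 26 − 3 = 23.
A7 applies: 23 − 3 = 20.
Final offense level: 20.
Criminal history: 13 prior points → Category D (11+).
Level 20 falls in the 20 band.
Grid: Level 20 × Category D = 2070-2370 days.

2070-2370 days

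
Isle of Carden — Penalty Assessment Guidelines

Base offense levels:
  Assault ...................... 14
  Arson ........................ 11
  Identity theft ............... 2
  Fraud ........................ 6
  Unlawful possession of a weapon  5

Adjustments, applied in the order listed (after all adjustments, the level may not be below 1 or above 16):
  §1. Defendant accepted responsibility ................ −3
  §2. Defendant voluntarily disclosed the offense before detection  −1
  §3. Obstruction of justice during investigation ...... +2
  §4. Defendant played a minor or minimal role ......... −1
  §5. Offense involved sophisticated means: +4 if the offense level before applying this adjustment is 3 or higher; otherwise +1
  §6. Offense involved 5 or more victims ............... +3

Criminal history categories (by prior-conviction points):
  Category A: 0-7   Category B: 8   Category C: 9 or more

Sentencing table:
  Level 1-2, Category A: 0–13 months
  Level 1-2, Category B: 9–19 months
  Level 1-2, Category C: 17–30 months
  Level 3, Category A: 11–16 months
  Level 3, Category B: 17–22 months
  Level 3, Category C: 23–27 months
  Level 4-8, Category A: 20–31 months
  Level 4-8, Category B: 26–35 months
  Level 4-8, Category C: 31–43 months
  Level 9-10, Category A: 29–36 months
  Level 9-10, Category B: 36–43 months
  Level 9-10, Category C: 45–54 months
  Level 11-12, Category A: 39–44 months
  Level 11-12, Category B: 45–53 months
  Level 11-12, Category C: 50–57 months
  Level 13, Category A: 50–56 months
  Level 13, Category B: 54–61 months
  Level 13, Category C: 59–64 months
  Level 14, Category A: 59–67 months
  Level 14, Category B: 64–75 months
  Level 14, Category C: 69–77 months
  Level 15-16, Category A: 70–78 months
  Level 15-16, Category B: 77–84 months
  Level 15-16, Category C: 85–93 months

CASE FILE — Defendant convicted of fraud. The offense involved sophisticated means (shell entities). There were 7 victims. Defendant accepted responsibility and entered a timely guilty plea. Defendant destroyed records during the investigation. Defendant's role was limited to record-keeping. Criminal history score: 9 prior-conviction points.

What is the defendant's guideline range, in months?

50-57 months

Base offense level for fraud: 6.
§1 applies: 6 − 3 = 3.
§3 applies: 3 + 2 = 5.
§4 applies: 5 − 1 = 4.
§5 applies (level before this adjustment is 4 ≥ 3, so +4): 4 + 4 = 8.
§6 applies: 8 + 3 = 11.
Final offense level: 11.
Criminal history: 9 prior points → Category C (9+).
Level 11 falls in the 11-12 band.
Grid: Level 11-12 × Category C = 50-57 months.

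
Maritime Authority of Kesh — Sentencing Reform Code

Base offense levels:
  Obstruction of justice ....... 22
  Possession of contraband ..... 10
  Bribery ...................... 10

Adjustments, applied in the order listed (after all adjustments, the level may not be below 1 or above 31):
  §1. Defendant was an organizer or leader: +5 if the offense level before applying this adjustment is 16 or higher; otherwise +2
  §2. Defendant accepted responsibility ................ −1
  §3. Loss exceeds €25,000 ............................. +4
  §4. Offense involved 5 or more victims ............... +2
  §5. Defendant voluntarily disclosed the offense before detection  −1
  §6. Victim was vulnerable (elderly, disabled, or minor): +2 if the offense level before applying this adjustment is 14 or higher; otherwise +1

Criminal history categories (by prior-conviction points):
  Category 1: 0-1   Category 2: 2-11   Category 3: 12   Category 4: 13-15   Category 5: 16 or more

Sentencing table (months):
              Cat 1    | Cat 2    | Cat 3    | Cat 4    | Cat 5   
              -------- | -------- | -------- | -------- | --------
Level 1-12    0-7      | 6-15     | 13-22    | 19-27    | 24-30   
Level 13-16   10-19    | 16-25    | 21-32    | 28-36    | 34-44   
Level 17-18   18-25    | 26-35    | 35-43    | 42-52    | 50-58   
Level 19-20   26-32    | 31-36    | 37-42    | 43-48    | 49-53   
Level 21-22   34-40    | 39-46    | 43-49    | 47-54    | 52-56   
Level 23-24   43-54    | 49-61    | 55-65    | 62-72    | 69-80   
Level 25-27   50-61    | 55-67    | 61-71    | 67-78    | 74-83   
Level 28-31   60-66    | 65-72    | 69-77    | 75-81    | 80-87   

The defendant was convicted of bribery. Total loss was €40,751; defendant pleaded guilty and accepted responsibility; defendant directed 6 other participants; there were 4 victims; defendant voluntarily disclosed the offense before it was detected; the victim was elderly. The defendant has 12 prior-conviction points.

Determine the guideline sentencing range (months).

21-32 months

Base offense level for bribery: 10.
§1 applies (level before this adjustment is 10 < 16, so +2): 10 + 2 = 12.
§2 applies: 12 − 1 = 11.
§3 applies: 11 + 4 = 15.
§4 does not apply.
§5 applies: 15 − 1 = 14.
§6 applies (level before this adjustment is 14 ≥ 14, so +2): 14 + 2 = 16.
Final offense level: 16.
Criminal history: 12 prior points → Category 3 (12).
Level 16 falls in the 13-16 band.
Grid: Level 13-16 × Category 3 = 21-32 months.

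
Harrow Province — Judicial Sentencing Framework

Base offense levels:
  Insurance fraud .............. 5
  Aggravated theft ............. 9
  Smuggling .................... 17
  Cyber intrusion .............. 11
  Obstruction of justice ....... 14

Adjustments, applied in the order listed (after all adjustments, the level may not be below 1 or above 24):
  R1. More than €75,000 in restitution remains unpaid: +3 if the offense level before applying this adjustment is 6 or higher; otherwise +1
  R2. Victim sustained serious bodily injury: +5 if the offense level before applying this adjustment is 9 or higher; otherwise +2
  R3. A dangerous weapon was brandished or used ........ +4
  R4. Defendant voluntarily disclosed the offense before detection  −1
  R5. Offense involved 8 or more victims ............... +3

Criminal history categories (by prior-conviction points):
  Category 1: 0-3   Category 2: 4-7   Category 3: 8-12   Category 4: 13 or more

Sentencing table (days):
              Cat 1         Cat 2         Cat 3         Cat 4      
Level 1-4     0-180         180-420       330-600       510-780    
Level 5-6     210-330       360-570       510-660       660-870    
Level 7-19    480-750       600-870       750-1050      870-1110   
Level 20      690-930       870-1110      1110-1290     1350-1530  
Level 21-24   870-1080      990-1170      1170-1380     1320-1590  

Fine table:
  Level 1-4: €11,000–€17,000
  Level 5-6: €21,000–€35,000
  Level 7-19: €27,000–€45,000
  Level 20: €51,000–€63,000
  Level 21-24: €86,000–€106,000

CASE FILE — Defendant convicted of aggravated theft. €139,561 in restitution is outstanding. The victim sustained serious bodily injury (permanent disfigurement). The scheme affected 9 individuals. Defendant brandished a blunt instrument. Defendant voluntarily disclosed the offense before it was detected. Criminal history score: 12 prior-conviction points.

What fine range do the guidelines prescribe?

€86,000–€106,000

Base offense level for aggravated theft: 9.
R1 applies (level before this adjustment is 9 ≥ 6, so +3): 9 + 3 = 12.
R2 applies (level before this adjustment is 12 ≥ 9, so +5): 12 + 5 = 17.
R3 applies: 17 + 4 = 21.
R4 applies: 21 − 1 = 20.
R5 applies: 20 + 3 = 23.
Final offense level: 23.
Level 23 falls in the 21-24 band.
Fine table: Level 21-24 → €86,000–€106,000.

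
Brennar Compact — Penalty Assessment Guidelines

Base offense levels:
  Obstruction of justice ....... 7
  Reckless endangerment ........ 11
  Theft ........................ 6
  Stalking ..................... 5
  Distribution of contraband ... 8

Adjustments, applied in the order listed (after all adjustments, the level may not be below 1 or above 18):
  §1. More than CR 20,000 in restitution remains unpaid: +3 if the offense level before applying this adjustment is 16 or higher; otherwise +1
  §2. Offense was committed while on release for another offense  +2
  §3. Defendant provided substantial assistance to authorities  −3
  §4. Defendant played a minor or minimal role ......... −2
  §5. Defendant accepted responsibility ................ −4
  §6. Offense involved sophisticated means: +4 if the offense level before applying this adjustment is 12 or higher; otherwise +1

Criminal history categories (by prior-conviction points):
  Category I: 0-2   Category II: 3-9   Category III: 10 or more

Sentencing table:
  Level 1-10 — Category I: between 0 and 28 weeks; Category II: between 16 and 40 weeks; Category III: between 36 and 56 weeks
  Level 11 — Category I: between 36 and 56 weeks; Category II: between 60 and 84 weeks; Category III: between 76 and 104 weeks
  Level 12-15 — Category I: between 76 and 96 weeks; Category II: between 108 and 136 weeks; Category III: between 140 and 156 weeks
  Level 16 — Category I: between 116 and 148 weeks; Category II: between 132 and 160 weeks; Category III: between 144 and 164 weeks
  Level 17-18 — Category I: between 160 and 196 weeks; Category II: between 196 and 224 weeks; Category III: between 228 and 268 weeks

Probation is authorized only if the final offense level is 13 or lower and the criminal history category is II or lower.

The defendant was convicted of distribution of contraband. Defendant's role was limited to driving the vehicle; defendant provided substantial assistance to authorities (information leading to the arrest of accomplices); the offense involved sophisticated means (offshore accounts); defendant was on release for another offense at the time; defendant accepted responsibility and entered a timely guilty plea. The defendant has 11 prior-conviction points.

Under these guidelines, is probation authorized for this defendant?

No

Base offense level for distribution of contraband: 8.
§1 does not apply.
§2 applies: 8 + 2 = 10.
§3 applies: 10 − 3 = 7.
§4 applies: 7 − 2 = 5.
§5 applies: 5 − 4 = 1.
§6 applies (level before this adjustment is 1 < 12, so +1): 1 + 1 = 2.
Final offense level: 2.
Criminal history: 11 prior points → Category III (10+).
Level 2 falls in the 1-10 band.
Grid: Level 1-10 × Category III = 36-56 weeks.
Probation check: level 2 ≤ 13 and category III > II → not eligible.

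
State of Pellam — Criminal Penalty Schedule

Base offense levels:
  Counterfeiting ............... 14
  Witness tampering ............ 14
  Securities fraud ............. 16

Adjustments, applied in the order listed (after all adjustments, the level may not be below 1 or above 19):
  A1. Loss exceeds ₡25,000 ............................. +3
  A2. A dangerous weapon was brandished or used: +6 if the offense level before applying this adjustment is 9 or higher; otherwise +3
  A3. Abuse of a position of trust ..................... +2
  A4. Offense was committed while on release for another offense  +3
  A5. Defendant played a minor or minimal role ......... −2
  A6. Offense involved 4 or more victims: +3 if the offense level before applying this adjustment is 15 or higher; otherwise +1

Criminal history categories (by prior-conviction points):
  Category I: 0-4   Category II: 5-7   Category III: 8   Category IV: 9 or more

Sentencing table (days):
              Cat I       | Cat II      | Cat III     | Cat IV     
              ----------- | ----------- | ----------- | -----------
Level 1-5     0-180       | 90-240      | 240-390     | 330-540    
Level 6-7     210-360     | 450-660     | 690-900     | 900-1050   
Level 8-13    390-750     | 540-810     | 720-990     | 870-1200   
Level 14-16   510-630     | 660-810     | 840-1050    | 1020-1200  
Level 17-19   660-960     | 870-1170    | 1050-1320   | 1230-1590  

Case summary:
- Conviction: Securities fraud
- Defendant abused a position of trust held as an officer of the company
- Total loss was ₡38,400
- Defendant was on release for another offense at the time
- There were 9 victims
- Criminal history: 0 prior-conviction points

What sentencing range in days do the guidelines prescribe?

660-960 days

Base offense level for securities fraud: 16.
A1 applies: 16 + 3 = 19.
A2 does not apply.
A3 applies: 19 + 2 = 21.
A4 applies: 21 + 3 = 24.
A6 applies (level before this adjustment is 24 ≥ 15, so +3): 24 + 3 = 27.
Level 27 exceeds the maximum of 19; capped at 19.
Final offense level: 19.
Criminal history: 0 prior points → Category I (0-4).
Level 19 falls in the 17-19 band.
Grid: Level 17-19 × Category I = 660-960 days.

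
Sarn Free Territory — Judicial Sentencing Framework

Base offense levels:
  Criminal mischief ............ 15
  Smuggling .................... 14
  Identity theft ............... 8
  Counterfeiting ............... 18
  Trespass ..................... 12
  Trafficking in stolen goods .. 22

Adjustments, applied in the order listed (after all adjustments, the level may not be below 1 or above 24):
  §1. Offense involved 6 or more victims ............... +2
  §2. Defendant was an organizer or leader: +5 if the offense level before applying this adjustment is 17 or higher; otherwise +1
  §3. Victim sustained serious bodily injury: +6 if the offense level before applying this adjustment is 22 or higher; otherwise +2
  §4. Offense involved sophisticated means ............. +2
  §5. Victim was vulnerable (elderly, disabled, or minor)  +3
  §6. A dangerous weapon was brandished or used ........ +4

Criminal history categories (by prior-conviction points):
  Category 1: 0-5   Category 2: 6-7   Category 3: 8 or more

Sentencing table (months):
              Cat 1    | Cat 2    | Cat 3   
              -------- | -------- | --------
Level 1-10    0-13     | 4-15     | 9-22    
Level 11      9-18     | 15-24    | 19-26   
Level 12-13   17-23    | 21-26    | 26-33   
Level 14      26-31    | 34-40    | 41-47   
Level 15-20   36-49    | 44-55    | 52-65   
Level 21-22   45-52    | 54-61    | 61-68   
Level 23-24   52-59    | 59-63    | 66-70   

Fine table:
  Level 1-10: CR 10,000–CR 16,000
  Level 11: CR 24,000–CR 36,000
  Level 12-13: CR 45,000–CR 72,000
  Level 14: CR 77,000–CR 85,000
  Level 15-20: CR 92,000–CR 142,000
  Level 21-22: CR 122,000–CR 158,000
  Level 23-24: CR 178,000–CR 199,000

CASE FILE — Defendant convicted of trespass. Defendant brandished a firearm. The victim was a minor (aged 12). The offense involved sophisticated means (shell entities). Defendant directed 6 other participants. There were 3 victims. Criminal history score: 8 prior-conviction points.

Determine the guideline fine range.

CR 122,000–CR 158,000

Base offense level for trespass: 12.
§2 applies (level before this adjustment is 12 < 17, so +1): 12 + 1 = 13.
§4 applies: 13 + 2 = 15.
§5 applies: 15 + 3 = 18.
§6 applies: 18 + 4 = 22.
Final offense level: 22.
Level 22 falls in the 21-22 band.
Fine table: Level 21-22 → CR 122,000–CR 158,000.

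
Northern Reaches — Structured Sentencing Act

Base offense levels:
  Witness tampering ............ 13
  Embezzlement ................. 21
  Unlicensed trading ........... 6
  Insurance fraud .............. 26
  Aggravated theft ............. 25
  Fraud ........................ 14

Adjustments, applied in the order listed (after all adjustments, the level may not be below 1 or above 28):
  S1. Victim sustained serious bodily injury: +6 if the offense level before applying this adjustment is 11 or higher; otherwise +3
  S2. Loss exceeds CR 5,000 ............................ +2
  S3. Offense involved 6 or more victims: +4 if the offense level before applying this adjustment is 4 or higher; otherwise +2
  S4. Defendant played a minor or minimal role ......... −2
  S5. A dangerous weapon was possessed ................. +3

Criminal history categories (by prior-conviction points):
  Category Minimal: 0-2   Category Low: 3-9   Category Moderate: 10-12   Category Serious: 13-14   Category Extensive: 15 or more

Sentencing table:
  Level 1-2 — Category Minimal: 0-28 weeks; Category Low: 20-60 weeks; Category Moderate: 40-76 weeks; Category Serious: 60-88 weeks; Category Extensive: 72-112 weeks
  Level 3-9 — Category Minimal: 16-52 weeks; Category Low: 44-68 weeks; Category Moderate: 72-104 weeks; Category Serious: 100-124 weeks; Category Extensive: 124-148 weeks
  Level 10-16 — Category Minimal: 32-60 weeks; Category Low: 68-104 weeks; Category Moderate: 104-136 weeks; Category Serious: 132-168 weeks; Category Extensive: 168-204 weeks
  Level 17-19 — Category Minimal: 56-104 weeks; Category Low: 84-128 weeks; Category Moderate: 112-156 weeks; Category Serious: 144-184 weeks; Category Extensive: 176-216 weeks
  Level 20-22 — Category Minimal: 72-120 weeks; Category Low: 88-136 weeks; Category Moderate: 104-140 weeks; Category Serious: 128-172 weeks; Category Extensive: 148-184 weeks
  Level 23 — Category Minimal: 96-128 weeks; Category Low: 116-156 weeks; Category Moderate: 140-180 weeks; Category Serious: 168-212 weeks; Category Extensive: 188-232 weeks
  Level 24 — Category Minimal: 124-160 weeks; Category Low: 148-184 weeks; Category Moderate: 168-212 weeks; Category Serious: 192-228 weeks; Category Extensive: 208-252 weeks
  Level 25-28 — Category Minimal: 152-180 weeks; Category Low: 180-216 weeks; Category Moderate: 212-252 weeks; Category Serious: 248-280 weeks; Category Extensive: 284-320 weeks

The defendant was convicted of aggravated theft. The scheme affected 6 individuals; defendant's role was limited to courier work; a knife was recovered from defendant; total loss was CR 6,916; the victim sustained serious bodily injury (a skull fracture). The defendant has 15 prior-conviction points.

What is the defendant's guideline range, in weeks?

Base offense level for aggravated theft: 25.
S1 applies (level before this adjustment is 25 ≥ 11, so +6): 25 + 6 = 31.
S2 applies: 31 + 2 = 33.
S3 applies (level before this adjustment is 33 ≥ 4, so +4): 33 + 4 = 37.
S4 applies: 37 − 2 = 35.
S5 applies: 35 + 3 = 38.
Level 38 exceeds the maximum of 28; capped at 28.
Final offense level: 28.
Criminal history: 15 prior points → Category Extensive (15+).
Level 28 falls in the 25-28 band.
Grid: Level 25-28 × Category Extensive = 284-320 weeks.

284-320 weeks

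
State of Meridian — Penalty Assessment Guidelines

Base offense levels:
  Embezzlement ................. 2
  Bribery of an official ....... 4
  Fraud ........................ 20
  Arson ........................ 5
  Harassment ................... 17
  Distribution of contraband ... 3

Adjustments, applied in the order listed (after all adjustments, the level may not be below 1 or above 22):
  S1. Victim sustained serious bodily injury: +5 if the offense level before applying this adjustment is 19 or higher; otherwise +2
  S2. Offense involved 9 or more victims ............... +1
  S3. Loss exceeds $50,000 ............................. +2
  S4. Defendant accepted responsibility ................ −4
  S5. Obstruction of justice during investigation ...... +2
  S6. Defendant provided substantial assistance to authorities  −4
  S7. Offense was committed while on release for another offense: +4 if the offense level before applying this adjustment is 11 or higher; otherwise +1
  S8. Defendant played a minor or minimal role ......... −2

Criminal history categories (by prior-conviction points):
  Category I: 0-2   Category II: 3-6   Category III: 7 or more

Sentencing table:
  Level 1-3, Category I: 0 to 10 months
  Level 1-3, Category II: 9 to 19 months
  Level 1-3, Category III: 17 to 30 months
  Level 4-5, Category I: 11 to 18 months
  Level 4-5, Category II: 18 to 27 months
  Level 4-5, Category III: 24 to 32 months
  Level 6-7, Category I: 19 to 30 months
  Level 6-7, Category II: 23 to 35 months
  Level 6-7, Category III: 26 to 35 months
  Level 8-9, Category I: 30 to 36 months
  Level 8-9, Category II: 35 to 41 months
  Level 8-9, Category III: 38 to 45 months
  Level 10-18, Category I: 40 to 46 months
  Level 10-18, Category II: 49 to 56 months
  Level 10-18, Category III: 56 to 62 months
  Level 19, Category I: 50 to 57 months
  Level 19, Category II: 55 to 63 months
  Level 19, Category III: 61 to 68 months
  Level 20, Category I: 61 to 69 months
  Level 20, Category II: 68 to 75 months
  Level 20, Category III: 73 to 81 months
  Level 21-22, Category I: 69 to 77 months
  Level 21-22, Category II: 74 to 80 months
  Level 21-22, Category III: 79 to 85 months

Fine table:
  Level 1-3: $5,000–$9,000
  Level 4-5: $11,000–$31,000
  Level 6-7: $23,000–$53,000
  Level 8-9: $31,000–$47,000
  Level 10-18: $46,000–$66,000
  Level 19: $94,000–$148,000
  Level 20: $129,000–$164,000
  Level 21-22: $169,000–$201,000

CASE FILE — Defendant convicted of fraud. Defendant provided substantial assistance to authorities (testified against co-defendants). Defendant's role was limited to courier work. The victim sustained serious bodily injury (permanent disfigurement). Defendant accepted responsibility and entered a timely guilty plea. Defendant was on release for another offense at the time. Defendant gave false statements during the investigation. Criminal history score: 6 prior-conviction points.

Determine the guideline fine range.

$169,000–$201,000

Base offense level for fraud: 20.
S1 applies (level before this adjustment is 20 ≥ 19, so +5): 20 + 5 = 25.
S2 does not apply.
S4 applies: 25 − 4 = 21.
S5 applies: 21 + 2 = 23.
S6 applies: 23 − 4 = 19.
S7 applies (level before this adjustment is 19 ≥ 11, so +4): 19 + 4 = 23.
S8 applies: 23 − 2 = 21.
Final offense level: 21.
Level 21 falls in the 21-22 band.
Fine table: Level 21-22 → $169,000–$201,000.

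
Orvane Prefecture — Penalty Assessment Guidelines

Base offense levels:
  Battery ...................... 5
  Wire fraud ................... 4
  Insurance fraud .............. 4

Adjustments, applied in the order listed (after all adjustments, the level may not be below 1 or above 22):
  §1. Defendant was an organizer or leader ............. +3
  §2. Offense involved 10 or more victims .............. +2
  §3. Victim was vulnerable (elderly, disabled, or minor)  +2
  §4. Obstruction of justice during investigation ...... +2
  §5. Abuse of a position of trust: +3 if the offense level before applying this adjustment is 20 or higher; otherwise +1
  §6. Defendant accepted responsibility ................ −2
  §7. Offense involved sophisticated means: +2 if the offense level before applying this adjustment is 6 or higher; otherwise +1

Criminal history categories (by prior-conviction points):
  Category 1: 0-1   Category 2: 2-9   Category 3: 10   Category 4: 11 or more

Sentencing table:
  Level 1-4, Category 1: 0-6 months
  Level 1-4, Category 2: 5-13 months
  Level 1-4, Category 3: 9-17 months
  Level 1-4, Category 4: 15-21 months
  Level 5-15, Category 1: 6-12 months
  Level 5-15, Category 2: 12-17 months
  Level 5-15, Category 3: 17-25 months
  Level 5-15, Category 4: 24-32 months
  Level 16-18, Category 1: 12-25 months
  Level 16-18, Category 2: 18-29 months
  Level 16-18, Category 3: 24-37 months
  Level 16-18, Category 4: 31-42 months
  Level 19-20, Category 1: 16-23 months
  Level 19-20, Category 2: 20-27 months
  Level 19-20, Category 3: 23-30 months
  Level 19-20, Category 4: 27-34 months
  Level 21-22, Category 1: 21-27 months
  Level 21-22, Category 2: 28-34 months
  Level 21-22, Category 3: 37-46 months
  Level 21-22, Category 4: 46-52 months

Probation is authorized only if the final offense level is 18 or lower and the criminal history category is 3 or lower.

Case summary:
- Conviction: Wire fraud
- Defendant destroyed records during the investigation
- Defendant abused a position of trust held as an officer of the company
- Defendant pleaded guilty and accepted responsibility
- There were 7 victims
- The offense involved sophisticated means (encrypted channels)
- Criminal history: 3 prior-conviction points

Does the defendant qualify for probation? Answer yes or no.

Base offense level for wire fraud: 4.
§1 does not apply.
§3 does not apply.
§4 applies: 4 + 2 = 6.
§5 applies (level before this adjustment is 6 < 20, so +1): 6 + 1 = 7.
§6 applies: 7 − 2 = 5.
§7 applies (level before this adjustment is 5 < 6, so +1): 5 + 1 = 6.
Final offense level: 6.
Criminal history: 3 prior points → Category 2 (2-9).
Level 6 falls in the 5-15 band.
Grid: Level 5-15 × Category 2 = 12-17 months.
Probation check: level 6 ≤ 18 and category 2 ≤ 3 → eligible.

Yes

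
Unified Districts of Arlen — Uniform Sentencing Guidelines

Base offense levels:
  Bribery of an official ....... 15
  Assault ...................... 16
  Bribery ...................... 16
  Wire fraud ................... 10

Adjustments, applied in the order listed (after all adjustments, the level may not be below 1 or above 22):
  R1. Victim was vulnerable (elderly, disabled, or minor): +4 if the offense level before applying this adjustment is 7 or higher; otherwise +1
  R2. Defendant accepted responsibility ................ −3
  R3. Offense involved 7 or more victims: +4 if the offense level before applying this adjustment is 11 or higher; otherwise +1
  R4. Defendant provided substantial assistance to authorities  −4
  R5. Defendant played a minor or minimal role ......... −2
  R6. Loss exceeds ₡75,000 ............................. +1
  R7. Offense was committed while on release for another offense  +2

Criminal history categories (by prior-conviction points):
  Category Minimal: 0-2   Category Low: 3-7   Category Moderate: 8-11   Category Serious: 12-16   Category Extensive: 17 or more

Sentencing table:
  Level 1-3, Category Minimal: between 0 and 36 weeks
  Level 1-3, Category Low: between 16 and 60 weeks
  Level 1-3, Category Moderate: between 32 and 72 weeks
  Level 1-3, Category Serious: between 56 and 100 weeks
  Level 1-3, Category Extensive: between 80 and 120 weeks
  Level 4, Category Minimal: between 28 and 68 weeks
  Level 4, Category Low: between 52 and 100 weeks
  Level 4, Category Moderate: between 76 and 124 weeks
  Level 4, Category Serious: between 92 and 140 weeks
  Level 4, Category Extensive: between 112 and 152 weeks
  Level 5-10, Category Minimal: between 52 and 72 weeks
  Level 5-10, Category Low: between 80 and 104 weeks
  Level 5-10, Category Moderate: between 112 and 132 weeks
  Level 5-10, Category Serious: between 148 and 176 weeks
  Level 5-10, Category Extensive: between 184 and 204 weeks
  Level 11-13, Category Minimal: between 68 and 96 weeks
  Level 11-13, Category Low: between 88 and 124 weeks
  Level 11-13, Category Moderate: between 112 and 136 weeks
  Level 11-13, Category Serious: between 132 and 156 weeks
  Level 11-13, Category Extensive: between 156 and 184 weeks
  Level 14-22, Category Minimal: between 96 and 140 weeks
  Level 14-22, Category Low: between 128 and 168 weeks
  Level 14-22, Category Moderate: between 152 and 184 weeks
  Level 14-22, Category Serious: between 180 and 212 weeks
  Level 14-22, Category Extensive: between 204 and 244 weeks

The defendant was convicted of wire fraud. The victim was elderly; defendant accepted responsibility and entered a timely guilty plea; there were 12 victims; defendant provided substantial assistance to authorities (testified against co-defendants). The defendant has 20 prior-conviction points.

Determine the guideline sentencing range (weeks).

156-184 weeks

Base offense level for wire fraud: 10.
R1 applies (level before this adjustment is 10 ≥ 7, so +4): 10 + 4 = 14.
R2 applies: 14 − 3 = 11.
R3 applies (level before this adjustment is 11 ≥ 11, so +4): 11 + 4 = 15.
R4 applies: 15 − 4 = 11.
R5 does not apply.
Final offense level: 11.
Criminal history: 20 prior points → Category Extensive (17+).
Level 11 falls in the 11-13 band.
Grid: Level 11-13 × Category Extensive = 156-184 weeks.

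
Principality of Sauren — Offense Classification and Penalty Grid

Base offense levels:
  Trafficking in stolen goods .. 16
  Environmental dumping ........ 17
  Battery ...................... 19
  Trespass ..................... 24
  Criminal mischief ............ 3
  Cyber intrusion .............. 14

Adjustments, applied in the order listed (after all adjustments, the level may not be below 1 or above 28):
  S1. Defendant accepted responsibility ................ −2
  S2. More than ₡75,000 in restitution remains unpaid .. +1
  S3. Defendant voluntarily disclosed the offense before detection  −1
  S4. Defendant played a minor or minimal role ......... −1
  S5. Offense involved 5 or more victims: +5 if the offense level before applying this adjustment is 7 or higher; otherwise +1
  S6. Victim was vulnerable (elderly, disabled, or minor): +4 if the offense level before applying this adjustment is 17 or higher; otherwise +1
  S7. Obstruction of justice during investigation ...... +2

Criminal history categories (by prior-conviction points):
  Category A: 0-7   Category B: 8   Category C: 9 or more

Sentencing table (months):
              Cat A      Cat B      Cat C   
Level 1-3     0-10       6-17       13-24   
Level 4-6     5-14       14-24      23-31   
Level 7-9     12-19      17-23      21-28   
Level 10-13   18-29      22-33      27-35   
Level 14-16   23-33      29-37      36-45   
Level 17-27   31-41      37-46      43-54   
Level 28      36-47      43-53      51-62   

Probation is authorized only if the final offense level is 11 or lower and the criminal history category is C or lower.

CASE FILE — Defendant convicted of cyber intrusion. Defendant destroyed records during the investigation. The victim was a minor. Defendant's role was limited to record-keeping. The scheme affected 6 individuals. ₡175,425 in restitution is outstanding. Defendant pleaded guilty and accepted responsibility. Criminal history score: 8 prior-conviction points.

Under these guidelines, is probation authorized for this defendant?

No

Base offense level for cyber intrusion: 14.
S1 applies: 14 − 2 = 12.
S2 applies: 12 + 1 = 13.
S4 applies: 13 − 1 = 12.
S5 applies (level before this adjustment is 12 ≥ 7, so +5): 12 + 5 = 17.
S6 applies (level before this adjustment is 17 ≥ 17, so +4): 17 + 4 = 21.
S7 applies: 21 + 2 = 23.
Final offense level: 23.
Criminal history: 8 prior points → Category B (8).
Level 23 falls in the 17-27 band.
Grid: Level 17-27 × Category B = 37-46 months.
Probation check: level 23 > 11 and category B ≤ C → not eligible.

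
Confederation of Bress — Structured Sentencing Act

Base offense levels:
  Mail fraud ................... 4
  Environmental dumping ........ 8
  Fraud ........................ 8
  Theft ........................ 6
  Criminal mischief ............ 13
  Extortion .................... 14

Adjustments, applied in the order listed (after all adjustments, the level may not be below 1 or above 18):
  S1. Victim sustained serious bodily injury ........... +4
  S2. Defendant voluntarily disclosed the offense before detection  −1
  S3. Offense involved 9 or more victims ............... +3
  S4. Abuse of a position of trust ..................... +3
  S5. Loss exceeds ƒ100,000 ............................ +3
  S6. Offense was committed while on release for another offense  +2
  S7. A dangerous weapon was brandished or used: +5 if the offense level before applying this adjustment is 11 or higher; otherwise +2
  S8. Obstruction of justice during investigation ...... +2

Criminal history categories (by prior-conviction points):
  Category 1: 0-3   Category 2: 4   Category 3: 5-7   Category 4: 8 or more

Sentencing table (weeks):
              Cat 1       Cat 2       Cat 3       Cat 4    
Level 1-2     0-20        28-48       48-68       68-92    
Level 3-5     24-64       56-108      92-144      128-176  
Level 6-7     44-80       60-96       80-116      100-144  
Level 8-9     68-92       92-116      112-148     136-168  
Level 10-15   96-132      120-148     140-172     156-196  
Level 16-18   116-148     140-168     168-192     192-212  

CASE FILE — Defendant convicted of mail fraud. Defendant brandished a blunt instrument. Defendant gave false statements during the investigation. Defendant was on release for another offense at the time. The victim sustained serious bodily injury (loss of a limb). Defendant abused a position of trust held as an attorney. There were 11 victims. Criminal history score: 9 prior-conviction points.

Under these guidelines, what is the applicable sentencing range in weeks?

Base offense level for mail fraud: 4.
S1 applies: 4 + 4 = 8.
S3 applies: 8 + 3 = 11.
S4 applies: 11 + 3 = 14.
S5 does not apply.
S6 applies: 14 + 2 = 16.
S7 applies (level before this adjustment is 16 ≥ 11, so +5): 16 + 5 = 21.
S8 applies: 21 + 2 = 23.
Level 23 exceeds the maximum of 18; capped at 18.
Final offense level: 18.
Criminal history: 9 prior points → Category 4 (8+).
Level 18 falls in the 16-18 band.
Grid: Level 16-18 × Category 4 = 192-212 weeks.

192-212 weeks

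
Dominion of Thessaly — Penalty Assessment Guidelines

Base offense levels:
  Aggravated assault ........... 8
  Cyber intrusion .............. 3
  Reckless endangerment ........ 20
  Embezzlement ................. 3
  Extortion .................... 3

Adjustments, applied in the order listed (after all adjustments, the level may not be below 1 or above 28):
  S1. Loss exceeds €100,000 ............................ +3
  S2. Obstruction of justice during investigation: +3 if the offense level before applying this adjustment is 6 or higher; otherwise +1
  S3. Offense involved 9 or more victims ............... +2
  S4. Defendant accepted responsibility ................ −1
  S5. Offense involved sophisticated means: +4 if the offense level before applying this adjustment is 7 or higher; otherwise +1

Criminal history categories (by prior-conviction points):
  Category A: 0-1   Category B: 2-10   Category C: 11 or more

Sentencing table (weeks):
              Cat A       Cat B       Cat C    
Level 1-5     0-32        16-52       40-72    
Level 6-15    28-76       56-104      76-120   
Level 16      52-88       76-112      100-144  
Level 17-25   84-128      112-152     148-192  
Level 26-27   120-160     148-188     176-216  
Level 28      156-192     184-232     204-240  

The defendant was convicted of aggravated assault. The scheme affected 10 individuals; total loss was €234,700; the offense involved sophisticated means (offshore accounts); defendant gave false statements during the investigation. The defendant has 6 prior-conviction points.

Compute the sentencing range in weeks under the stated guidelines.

Base offense level for aggravated assault: 8.
S1 applies: 8 + 3 = 11.
S2 applies (level before this adjustment is 11 ≥ 6, so +3): 11 + 3 = 14.
S3 applies: 14 + 2 = 16.
S4 does not apply.
S5 applies (level before this adjustment is 16 ≥ 7, so +4): 16 + 4 = 20.
Final offense level: 20.
Criminal history: 6 prior points → Category B (2-10).
Level 20 falls in the 17-25 band.
Grid: Level 17-25 × Category B = 112-152 weeks.

112-152 weeks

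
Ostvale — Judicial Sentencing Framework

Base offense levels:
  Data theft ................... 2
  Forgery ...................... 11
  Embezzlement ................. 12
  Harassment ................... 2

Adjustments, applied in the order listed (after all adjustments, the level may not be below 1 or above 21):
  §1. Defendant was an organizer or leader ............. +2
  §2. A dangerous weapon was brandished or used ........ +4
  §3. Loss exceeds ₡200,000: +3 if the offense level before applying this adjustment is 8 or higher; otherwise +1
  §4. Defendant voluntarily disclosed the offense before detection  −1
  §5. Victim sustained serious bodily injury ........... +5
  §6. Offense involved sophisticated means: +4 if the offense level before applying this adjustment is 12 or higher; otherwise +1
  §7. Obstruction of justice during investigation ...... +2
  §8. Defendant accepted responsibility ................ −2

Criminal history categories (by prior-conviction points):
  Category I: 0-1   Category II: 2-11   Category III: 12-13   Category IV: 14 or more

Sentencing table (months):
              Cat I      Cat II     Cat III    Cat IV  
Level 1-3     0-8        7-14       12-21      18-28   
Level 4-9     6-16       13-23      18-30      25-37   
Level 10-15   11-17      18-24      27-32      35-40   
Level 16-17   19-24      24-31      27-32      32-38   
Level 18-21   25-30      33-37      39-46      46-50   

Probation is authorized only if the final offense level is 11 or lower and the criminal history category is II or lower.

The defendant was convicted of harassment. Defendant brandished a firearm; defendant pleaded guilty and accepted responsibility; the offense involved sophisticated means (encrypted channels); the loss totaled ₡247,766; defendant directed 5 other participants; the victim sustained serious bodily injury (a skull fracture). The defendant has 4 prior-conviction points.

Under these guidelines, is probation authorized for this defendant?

No

Base offense level for harassment: 2.
§1 applies: 2 + 2 = 4.
§2 applies: 4 + 4 = 8.
§3 applies (level before this adjustment is 8 ≥ 8, so +3): 8 + 3 = 11.
§5 applies: 11 + 5 = 16.
§6 applies (level before this adjustment is 16 ≥ 12, so +4): 16 + 4 = 20.
§7 does not apply.
§8 applies: 20 − 2 = 18.
Final offense level: 18.
Criminal history: 4 prior points → Category II (2-11).
Level 18 falls in the 18-21 band.
Grid: Level 18-21 × Category II = 33-37 months.
Probation check: level 18 > 11 and category II ≤ II → not eligible.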